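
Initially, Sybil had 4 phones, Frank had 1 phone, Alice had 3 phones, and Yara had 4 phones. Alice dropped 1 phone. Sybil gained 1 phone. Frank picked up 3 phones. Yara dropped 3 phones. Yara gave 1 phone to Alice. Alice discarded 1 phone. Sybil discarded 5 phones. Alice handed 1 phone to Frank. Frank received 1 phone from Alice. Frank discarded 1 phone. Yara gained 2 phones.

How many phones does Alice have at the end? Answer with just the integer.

Tracking counts step by step:
Start: Sybil=4, Frank=1, Alice=3, Yara=4
Event 1 (Alice -1): Alice: 3 -> 2. State: Sybil=4, Frank=1, Alice=2, Yara=4
Event 2 (Sybil +1): Sybil: 4 -> 5. State: Sybil=5, Frank=1, Alice=2, Yara=4
Event 3 (Frank +3): Frank: 1 -> 4. State: Sybil=5, Frank=4, Alice=2, Yara=4
Event 4 (Yara -3): Yara: 4 -> 1. State: Sybil=5, Frank=4, Alice=2, Yara=1
Event 5 (Yara -> Alice, 1): Yara: 1 -> 0, Alice: 2 -> 3. State: Sybil=5, Frank=4, Alice=3, Yara=0
Event 6 (Alice -1): Alice: 3 -> 2. State: Sybil=5, Frank=4, Alice=2, Yara=0
Event 7 (Sybil -5): Sybil: 5 -> 0. State: Sybil=0, Frank=4, Alice=2, Yara=0
Event 8 (Alice -> Frank, 1): Alice: 2 -> 1, Frank: 4 -> 5. State: Sybil=0, Frank=5, Alice=1, Yara=0
Event 9 (Alice -> Frank, 1): Alice: 1 -> 0, Frank: 5 -> 6. State: Sybil=0, Frank=6, Alice=0, Yara=0
Event 10 (Frank -1): Frank: 6 -> 5. State: Sybil=0, Frank=5, Alice=0, Yara=0
Event 11 (Yara +2): Yara: 0 -> 2. State: Sybil=0, Frank=5, Alice=0, Yara=2

Alice's final count: 0

Answer: 0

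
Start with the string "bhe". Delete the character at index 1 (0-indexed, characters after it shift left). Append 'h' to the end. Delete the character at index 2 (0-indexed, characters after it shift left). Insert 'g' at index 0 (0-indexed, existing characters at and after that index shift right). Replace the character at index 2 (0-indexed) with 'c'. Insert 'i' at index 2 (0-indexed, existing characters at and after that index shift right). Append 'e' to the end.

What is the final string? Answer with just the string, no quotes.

Answer: gbice

Derivation:
Applying each edit step by step:
Start: "bhe"
Op 1 (delete idx 1 = 'h'): "bhe" -> "be"
Op 2 (append 'h'): "be" -> "beh"
Op 3 (delete idx 2 = 'h'): "beh" -> "be"
Op 4 (insert 'g' at idx 0): "be" -> "gbe"
Op 5 (replace idx 2: 'e' -> 'c'): "gbe" -> "gbc"
Op 6 (insert 'i' at idx 2): "gbc" -> "gbic"
Op 7 (append 'e'): "gbic" -> "gbice"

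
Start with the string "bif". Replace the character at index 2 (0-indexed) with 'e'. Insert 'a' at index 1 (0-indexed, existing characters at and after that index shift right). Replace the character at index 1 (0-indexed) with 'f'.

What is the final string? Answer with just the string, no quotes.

Answer: bfie

Derivation:
Applying each edit step by step:
Start: "bif"
Op 1 (replace idx 2: 'f' -> 'e'): "bif" -> "bie"
Op 2 (insert 'a' at idx 1): "bie" -> "baie"
Op 3 (replace idx 1: 'a' -> 'f'): "baie" -> "bfie"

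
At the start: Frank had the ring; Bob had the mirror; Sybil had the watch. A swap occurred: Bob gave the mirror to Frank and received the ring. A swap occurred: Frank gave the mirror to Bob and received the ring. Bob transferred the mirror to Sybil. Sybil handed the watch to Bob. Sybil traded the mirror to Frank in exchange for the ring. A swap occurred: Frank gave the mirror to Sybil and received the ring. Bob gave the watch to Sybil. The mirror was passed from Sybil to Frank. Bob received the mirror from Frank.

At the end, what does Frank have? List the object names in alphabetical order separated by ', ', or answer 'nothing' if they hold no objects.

Answer: ring

Derivation:
Tracking all object holders:
Start: ring:Frank, mirror:Bob, watch:Sybil
Event 1 (swap mirror<->ring: now mirror:Frank, ring:Bob). State: ring:Bob, mirror:Frank, watch:Sybil
Event 2 (swap mirror<->ring: now mirror:Bob, ring:Frank). State: ring:Frank, mirror:Bob, watch:Sybil
Event 3 (give mirror: Bob -> Sybil). State: ring:Frank, mirror:Sybil, watch:Sybil
Event 4 (give watch: Sybil -> Bob). State: ring:Frank, mirror:Sybil, watch:Bob
Event 5 (swap mirror<->ring: now mirror:Frank, ring:Sybil). State: ring:Sybil, mirror:Frank, watch:Bob
Event 6 (swap mirror<->ring: now mirror:Sybil, ring:Frank). State: ring:Frank, mirror:Sybil, watch:Bob
Event 7 (give watch: Bob -> Sybil). State: ring:Frank, mirror:Sybil, watch:Sybil
Event 8 (give mirror: Sybil -> Frank). State: ring:Frank, mirror:Frank, watch:Sybil
Event 9 (give mirror: Frank -> Bob). State: ring:Frank, mirror:Bob, watch:Sybil

Final state: ring:Frank, mirror:Bob, watch:Sybil
Frank holds: ring.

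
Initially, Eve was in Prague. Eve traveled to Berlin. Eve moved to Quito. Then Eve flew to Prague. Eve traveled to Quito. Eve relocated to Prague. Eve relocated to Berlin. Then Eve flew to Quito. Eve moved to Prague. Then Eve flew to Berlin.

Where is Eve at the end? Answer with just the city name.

Tracking Eve's location:
Start: Eve is in Prague.
After move 1: Prague -> Berlin. Eve is in Berlin.
After move 2: Berlin -> Quito. Eve is in Quito.
After move 3: Quito -> Prague. Eve is in Prague.
After move 4: Prague -> Quito. Eve is in Quito.
After move 5: Quito -> Prague. Eve is in Prague.
After move 6: Prague -> Berlin. Eve is in Berlin.
After move 7: Berlin -> Quito. Eve is in Quito.
After move 8: Quito -> Prague. Eve is in Prague.
After move 9: Prague -> Berlin. Eve is in Berlin.

Answer: Berlin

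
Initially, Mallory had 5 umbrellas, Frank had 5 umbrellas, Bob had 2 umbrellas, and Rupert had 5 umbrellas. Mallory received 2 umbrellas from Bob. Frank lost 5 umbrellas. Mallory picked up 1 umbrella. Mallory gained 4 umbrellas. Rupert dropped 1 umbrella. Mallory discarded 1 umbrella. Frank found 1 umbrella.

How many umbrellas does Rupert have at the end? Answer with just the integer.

Answer: 4

Derivation:
Tracking counts step by step:
Start: Mallory=5, Frank=5, Bob=2, Rupert=5
Event 1 (Bob -> Mallory, 2): Bob: 2 -> 0, Mallory: 5 -> 7. State: Mallory=7, Frank=5, Bob=0, Rupert=5
Event 2 (Frank -5): Frank: 5 -> 0. State: Mallory=7, Frank=0, Bob=0, Rupert=5
Event 3 (Mallory +1): Mallory: 7 -> 8. State: Mallory=8, Frank=0, Bob=0, Rupert=5
Event 4 (Mallory +4): Mallory: 8 -> 12. State: Mallory=12, Frank=0, Bob=0, Rupert=5
Event 5 (Rupert -1): Rupert: 5 -> 4. State: Mallory=12, Frank=0, Bob=0, Rupert=4
Event 6 (Mallory -1): Mallory: 12 -> 11. State: Mallory=11, Frank=0, Bob=0, Rupert=4
Event 7 (Frank +1): Frank: 0 -> 1. State: Mallory=11, Frank=1, Bob=0, Rupert=4

Rupert's final count: 4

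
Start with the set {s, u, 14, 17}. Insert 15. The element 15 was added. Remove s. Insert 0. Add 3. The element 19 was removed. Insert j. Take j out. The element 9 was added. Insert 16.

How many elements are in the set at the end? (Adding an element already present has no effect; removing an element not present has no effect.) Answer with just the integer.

Answer: 8

Derivation:
Tracking the set through each operation:
Start: {14, 17, s, u}
Event 1 (add 15): added. Set: {14, 15, 17, s, u}
Event 2 (add 15): already present, no change. Set: {14, 15, 17, s, u}
Event 3 (remove s): removed. Set: {14, 15, 17, u}
Event 4 (add 0): added. Set: {0, 14, 15, 17, u}
Event 5 (add 3): added. Set: {0, 14, 15, 17, 3, u}
Event 6 (remove 19): not present, no change. Set: {0, 14, 15, 17, 3, u}
Event 7 (add j): added. Set: {0, 14, 15, 17, 3, j, u}
Event 8 (remove j): removed. Set: {0, 14, 15, 17, 3, u}
Event 9 (add 9): added. Set: {0, 14, 15, 17, 3, 9, u}
Event 10 (add 16): added. Set: {0, 14, 15, 16, 17, 3, 9, u}

Final set: {0, 14, 15, 16, 17, 3, 9, u} (size 8)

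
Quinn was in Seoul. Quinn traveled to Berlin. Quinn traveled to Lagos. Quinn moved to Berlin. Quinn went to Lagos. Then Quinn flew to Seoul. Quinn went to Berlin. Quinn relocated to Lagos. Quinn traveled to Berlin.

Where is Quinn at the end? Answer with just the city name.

Answer: Berlin

Derivation:
Tracking Quinn's location:
Start: Quinn is in Seoul.
After move 1: Seoul -> Berlin. Quinn is in Berlin.
After move 2: Berlin -> Lagos. Quinn is in Lagos.
After move 3: Lagos -> Berlin. Quinn is in Berlin.
After move 4: Berlin -> Lagos. Quinn is in Lagos.
After move 5: Lagos -> Seoul. Quinn is in Seoul.
After move 6: Seoul -> Berlin. Quinn is in Berlin.
After move 7: Berlin -> Lagos. Quinn is in Lagos.
After move 8: Lagos -> Berlin. Quinn is in Berlin.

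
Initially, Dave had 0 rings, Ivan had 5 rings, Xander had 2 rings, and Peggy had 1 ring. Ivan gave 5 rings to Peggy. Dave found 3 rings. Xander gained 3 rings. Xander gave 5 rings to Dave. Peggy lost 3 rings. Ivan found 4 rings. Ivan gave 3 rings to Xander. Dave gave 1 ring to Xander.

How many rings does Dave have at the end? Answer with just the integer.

Tracking counts step by step:
Start: Dave=0, Ivan=5, Xander=2, Peggy=1
Event 1 (Ivan -> Peggy, 5): Ivan: 5 -> 0, Peggy: 1 -> 6. State: Dave=0, Ivan=0, Xander=2, Peggy=6
Event 2 (Dave +3): Dave: 0 -> 3. State: Dave=3, Ivan=0, Xander=2, Peggy=6
Event 3 (Xander +3): Xander: 2 -> 5. State: Dave=3, Ivan=0, Xander=5, Peggy=6
Event 4 (Xander -> Dave, 5): Xander: 5 -> 0, Dave: 3 -> 8. State: Dave=8, Ivan=0, Xander=0, Peggy=6
Event 5 (Peggy -3): Peggy: 6 -> 3. State: Dave=8, Ivan=0, Xander=0, Peggy=3
Event 6 (Ivan +4): Ivan: 0 -> 4. State: Dave=8, Ivan=4, Xander=0, Peggy=3
Event 7 (Ivan -> Xander, 3): Ivan: 4 -> 1, Xander: 0 -> 3. State: Dave=8, Ivan=1, Xander=3, Peggy=3
Event 8 (Dave -> Xander, 1): Dave: 8 -> 7, Xander: 3 -> 4. State: Dave=7, Ivan=1, Xander=4, Peggy=3

Dave's final count: 7

Answer: 7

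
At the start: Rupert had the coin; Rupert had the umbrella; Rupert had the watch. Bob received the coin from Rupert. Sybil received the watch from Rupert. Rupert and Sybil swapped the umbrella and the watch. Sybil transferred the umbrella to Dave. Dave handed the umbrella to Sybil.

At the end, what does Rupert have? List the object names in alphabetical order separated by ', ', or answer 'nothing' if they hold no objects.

Answer: watch

Derivation:
Tracking all object holders:
Start: coin:Rupert, umbrella:Rupert, watch:Rupert
Event 1 (give coin: Rupert -> Bob). State: coin:Bob, umbrella:Rupert, watch:Rupert
Event 2 (give watch: Rupert -> Sybil). State: coin:Bob, umbrella:Rupert, watch:Sybil
Event 3 (swap umbrella<->watch: now umbrella:Sybil, watch:Rupert). State: coin:Bob, umbrella:Sybil, watch:Rupert
Event 4 (give umbrella: Sybil -> Dave). State: coin:Bob, umbrella:Dave, watch:Rupert
Event 5 (give umbrella: Dave -> Sybil). State: coin:Bob, umbrella:Sybil, watch:Rupert

Final state: coin:Bob, umbrella:Sybil, watch:Rupert
Rupert holds: watch.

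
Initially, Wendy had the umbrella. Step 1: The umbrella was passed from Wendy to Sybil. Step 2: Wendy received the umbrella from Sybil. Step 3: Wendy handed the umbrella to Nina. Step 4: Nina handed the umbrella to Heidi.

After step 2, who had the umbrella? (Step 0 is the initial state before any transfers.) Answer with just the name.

Tracking the umbrella holder through step 2:
After step 0 (start): Wendy
After step 1: Sybil
After step 2: Wendy

At step 2, the holder is Wendy.

Answer: Wendy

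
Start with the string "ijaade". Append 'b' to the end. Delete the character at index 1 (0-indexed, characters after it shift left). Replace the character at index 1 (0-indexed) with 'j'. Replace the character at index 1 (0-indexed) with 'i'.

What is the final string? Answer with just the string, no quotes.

Answer: iiadeb

Derivation:
Applying each edit step by step:
Start: "ijaade"
Op 1 (append 'b'): "ijaade" -> "ijaadeb"
Op 2 (delete idx 1 = 'j'): "ijaadeb" -> "iaadeb"
Op 3 (replace idx 1: 'a' -> 'j'): "iaadeb" -> "ijadeb"
Op 4 (replace idx 1: 'j' -> 'i'): "ijadeb" -> "iiadeb"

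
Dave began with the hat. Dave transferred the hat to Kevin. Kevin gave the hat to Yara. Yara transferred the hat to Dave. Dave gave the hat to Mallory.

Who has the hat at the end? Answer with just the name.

Answer: Mallory

Derivation:
Tracking the hat through each event:
Start: Dave has the hat.
After event 1: Kevin has the hat.
After event 2: Yara has the hat.
After event 3: Dave has the hat.
After event 4: Mallory has the hat.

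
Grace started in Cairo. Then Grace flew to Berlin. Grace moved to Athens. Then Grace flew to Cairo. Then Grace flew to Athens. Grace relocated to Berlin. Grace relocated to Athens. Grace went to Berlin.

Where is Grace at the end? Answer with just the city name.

Answer: Berlin

Derivation:
Tracking Grace's location:
Start: Grace is in Cairo.
After move 1: Cairo -> Berlin. Grace is in Berlin.
After move 2: Berlin -> Athens. Grace is in Athens.
After move 3: Athens -> Cairo. Grace is in Cairo.
After move 4: Cairo -> Athens. Grace is in Athens.
After move 5: Athens -> Berlin. Grace is in Berlin.
After move 6: Berlin -> Athens. Grace is in Athens.
After move 7: Athens -> Berlin. Grace is in Berlin.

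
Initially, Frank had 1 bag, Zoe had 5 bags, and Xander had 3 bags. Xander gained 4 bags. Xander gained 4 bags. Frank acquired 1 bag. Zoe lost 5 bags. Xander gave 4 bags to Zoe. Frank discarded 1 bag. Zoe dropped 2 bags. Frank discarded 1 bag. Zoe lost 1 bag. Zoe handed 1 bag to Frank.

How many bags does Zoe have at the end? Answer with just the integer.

Answer: 0

Derivation:
Tracking counts step by step:
Start: Frank=1, Zoe=5, Xander=3
Event 1 (Xander +4): Xander: 3 -> 7. State: Frank=1, Zoe=5, Xander=7
Event 2 (Xander +4): Xander: 7 -> 11. State: Frank=1, Zoe=5, Xander=11
Event 3 (Frank +1): Frank: 1 -> 2. State: Frank=2, Zoe=5, Xander=11
Event 4 (Zoe -5): Zoe: 5 -> 0. State: Frank=2, Zoe=0, Xander=11
Event 5 (Xander -> Zoe, 4): Xander: 11 -> 7, Zoe: 0 -> 4. State: Frank=2, Zoe=4, Xander=7
Event 6 (Frank -1): Frank: 2 -> 1. State: Frank=1, Zoe=4, Xander=7
Event 7 (Zoe -2): Zoe: 4 -> 2. State: Frank=1, Zoe=2, Xander=7
Event 8 (Frank -1): Frank: 1 -> 0. State: Frank=0, Zoe=2, Xander=7
Event 9 (Zoe -1): Zoe: 2 -> 1. State: Frank=0, Zoe=1, Xander=7
Event 10 (Zoe -> Frank, 1): Zoe: 1 -> 0, Frank: 0 -> 1. State: Frank=1, Zoe=0, Xander=7

Zoe's final count: 0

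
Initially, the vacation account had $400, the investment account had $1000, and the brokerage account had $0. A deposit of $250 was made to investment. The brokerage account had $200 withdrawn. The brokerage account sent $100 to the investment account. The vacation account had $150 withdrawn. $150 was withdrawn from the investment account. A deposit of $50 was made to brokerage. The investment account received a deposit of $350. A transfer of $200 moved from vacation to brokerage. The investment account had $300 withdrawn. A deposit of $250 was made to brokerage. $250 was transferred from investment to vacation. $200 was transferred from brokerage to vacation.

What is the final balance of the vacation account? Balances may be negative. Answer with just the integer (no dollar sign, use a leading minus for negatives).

Answer: 500

Derivation:
Tracking account balances step by step:
Start: vacation=400, investment=1000, brokerage=0
Event 1 (deposit 250 to investment): investment: 1000 + 250 = 1250. Balances: vacation=400, investment=1250, brokerage=0
Event 2 (withdraw 200 from brokerage): brokerage: 0 - 200 = -200. Balances: vacation=400, investment=1250, brokerage=-200
Event 3 (transfer 100 brokerage -> investment): brokerage: -200 - 100 = -300, investment: 1250 + 100 = 1350. Balances: vacation=400, investment=1350, brokerage=-300
Event 4 (withdraw 150 from vacation): vacation: 400 - 150 = 250. Balances: vacation=250, investment=1350, brokerage=-300
Event 5 (withdraw 150 from investment): investment: 1350 - 150 = 1200. Balances: vacation=250, investment=1200, brokerage=-300
Event 6 (deposit 50 to brokerage): brokerage: -300 + 50 = -250. Balances: vacation=250, investment=1200, brokerage=-250
Event 7 (deposit 350 to investment): investment: 1200 + 350 = 1550. Balances: vacation=250, investment=1550, brokerage=-250
Event 8 (transfer 200 vacation -> brokerage): vacation: 250 - 200 = 50, brokerage: -250 + 200 = -50. Balances: vacation=50, investment=1550, brokerage=-50
Event 9 (withdraw 300 from investment): investment: 1550 - 300 = 1250. Balances: vacation=50, investment=1250, brokerage=-50
Event 10 (deposit 250 to brokerage): brokerage: -50 + 250 = 200. Balances: vacation=50, investment=1250, brokerage=200
Event 11 (transfer 250 investment -> vacation): investment: 1250 - 250 = 1000, vacation: 50 + 250 = 300. Balances: vacation=300, investment=1000, brokerage=200
Event 12 (transfer 200 brokerage -> vacation): brokerage: 200 - 200 = 0, vacation: 300 + 200 = 500. Balances: vacation=500, investment=1000, brokerage=0

Final balance of vacation: 500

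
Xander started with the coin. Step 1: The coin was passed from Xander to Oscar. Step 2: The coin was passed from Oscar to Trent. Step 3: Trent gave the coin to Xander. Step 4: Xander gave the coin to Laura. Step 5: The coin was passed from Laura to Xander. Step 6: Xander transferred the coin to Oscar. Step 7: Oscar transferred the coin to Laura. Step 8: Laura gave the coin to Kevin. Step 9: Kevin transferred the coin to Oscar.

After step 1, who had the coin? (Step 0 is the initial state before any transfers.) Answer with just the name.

Answer: Oscar

Derivation:
Tracking the coin holder through step 1:
After step 0 (start): Xander
After step 1: Oscar

At step 1, the holder is Oscar.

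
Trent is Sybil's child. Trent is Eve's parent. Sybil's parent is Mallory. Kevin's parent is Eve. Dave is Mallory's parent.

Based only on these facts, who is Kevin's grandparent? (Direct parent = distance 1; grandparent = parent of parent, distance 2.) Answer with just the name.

Answer: Trent

Derivation:
Reconstructing the parent chain from the given facts:
  Dave -> Mallory -> Sybil -> Trent -> Eve -> Kevin
(each arrow means 'parent of the next')
Positions in the chain (0 = top):
  position of Dave: 0
  position of Mallory: 1
  position of Sybil: 2
  position of Trent: 3
  position of Eve: 4
  position of Kevin: 5

Kevin is at position 5; the grandparent is 2 steps up the chain, i.e. position 3: Trent.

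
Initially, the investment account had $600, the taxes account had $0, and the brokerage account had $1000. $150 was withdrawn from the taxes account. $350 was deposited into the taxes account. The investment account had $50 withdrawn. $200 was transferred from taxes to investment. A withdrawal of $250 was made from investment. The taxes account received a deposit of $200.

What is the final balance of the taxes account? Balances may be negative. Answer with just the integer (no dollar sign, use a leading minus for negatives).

Tracking account balances step by step:
Start: investment=600, taxes=0, brokerage=1000
Event 1 (withdraw 150 from taxes): taxes: 0 - 150 = -150. Balances: investment=600, taxes=-150, brokerage=1000
Event 2 (deposit 350 to taxes): taxes: -150 + 350 = 200. Balances: investment=600, taxes=200, brokerage=1000
Event 3 (withdraw 50 from investment): investment: 600 - 50 = 550. Balances: investment=550, taxes=200, brokerage=1000
Event 4 (transfer 200 taxes -> investment): taxes: 200 - 200 = 0, investment: 550 + 200 = 750. Balances: investment=750, taxes=0, brokerage=1000
Event 5 (withdraw 250 from investment): investment: 750 - 250 = 500. Balances: investment=500, taxes=0, brokerage=1000
Event 6 (deposit 200 to taxes): taxes: 0 + 200 = 200. Balances: investment=500, taxes=200, brokerage=1000

Final balance of taxes: 200

Answer: 200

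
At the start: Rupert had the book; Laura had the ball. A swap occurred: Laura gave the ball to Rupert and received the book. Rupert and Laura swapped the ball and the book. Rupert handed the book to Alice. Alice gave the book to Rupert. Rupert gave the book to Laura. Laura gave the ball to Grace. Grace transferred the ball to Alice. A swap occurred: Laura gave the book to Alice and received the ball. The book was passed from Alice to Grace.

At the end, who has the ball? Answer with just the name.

Tracking all object holders:
Start: book:Rupert, ball:Laura
Event 1 (swap ball<->book: now ball:Rupert, book:Laura). State: book:Laura, ball:Rupert
Event 2 (swap ball<->book: now ball:Laura, book:Rupert). State: book:Rupert, ball:Laura
Event 3 (give book: Rupert -> Alice). State: book:Alice, ball:Laura
Event 4 (give book: Alice -> Rupert). State: book:Rupert, ball:Laura
Event 5 (give book: Rupert -> Laura). State: book:Laura, ball:Laura
Event 6 (give ball: Laura -> Grace). State: book:Laura, ball:Grace
Event 7 (give ball: Grace -> Alice). State: book:Laura, ball:Alice
Event 8 (swap book<->ball: now book:Alice, ball:Laura). State: book:Alice, ball:Laura
Event 9 (give book: Alice -> Grace). State: book:Grace, ball:Laura

Final state: book:Grace, ball:Laura
The ball is held by Laura.

Answer: Laura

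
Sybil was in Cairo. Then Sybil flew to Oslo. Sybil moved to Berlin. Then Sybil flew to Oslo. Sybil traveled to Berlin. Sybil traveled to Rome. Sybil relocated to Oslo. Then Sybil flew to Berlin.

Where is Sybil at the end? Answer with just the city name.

Tracking Sybil's location:
Start: Sybil is in Cairo.
After move 1: Cairo -> Oslo. Sybil is in Oslo.
After move 2: Oslo -> Berlin. Sybil is in Berlin.
After move 3: Berlin -> Oslo. Sybil is in Oslo.
After move 4: Oslo -> Berlin. Sybil is in Berlin.
After move 5: Berlin -> Rome. Sybil is in Rome.
After move 6: Rome -> Oslo. Sybil is in Oslo.
After move 7: Oslo -> Berlin. Sybil is in Berlin.

Answer: Berlin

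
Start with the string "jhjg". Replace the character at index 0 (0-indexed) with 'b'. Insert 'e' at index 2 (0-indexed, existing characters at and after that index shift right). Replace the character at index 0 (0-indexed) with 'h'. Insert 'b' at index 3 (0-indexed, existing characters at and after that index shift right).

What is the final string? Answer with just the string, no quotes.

Applying each edit step by step:
Start: "jhjg"
Op 1 (replace idx 0: 'j' -> 'b'): "jhjg" -> "bhjg"
Op 2 (insert 'e' at idx 2): "bhjg" -> "bhejg"
Op 3 (replace idx 0: 'b' -> 'h'): "bhejg" -> "hhejg"
Op 4 (insert 'b' at idx 3): "hhejg" -> "hhebjg"

Answer: hhebjg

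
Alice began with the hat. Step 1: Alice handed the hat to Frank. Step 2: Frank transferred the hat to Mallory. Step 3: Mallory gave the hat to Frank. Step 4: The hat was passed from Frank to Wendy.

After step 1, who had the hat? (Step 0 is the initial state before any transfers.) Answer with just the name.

Answer: Frank

Derivation:
Tracking the hat holder through step 1:
After step 0 (start): Alice
After step 1: Frank

At step 1, the holder is Frank.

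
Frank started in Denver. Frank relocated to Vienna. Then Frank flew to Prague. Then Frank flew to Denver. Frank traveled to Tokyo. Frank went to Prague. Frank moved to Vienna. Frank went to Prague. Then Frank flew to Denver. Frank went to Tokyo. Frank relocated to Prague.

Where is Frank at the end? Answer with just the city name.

Tracking Frank's location:
Start: Frank is in Denver.
After move 1: Denver -> Vienna. Frank is in Vienna.
After move 2: Vienna -> Prague. Frank is in Prague.
After move 3: Prague -> Denver. Frank is in Denver.
After move 4: Denver -> Tokyo. Frank is in Tokyo.
After move 5: Tokyo -> Prague. Frank is in Prague.
After move 6: Prague -> Vienna. Frank is in Vienna.
After move 7: Vienna -> Prague. Frank is in Prague.
After move 8: Prague -> Denver. Frank is in Denver.
After move 9: Denver -> Tokyo. Frank is in Tokyo.
After move 10: Tokyo -> Prague. Frank is in Prague.

Answer: Prague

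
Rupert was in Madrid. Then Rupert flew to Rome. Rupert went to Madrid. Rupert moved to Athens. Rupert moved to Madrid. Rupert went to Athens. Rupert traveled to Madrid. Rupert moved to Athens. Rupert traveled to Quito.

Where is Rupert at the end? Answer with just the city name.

Answer: Quito

Derivation:
Tracking Rupert's location:
Start: Rupert is in Madrid.
After move 1: Madrid -> Rome. Rupert is in Rome.
After move 2: Rome -> Madrid. Rupert is in Madrid.
After move 3: Madrid -> Athens. Rupert is in Athens.
After move 4: Athens -> Madrid. Rupert is in Madrid.
After move 5: Madrid -> Athens. Rupert is in Athens.
After move 6: Athens -> Madrid. Rupert is in Madrid.
After move 7: Madrid -> Athens. Rupert is in Athens.
After move 8: Athens -> Quito. Rupert is in Quito.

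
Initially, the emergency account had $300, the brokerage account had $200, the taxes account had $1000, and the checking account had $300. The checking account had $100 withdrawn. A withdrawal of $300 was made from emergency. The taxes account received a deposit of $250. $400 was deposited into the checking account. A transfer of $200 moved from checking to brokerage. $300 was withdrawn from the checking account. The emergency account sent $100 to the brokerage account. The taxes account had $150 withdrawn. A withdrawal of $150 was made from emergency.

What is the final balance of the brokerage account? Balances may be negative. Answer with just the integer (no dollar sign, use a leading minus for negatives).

Answer: 500

Derivation:
Tracking account balances step by step:
Start: emergency=300, brokerage=200, taxes=1000, checking=300
Event 1 (withdraw 100 from checking): checking: 300 - 100 = 200. Balances: emergency=300, brokerage=200, taxes=1000, checking=200
Event 2 (withdraw 300 from emergency): emergency: 300 - 300 = 0. Balances: emergency=0, brokerage=200, taxes=1000, checking=200
Event 3 (deposit 250 to taxes): taxes: 1000 + 250 = 1250. Balances: emergency=0, brokerage=200, taxes=1250, checking=200
Event 4 (deposit 400 to checking): checking: 200 + 400 = 600. Balances: emergency=0, brokerage=200, taxes=1250, checking=600
Event 5 (transfer 200 checking -> brokerage): checking: 600 - 200 = 400, brokerage: 200 + 200 = 400. Balances: emergency=0, brokerage=400, taxes=1250, checking=400
Event 6 (withdraw 300 from checking): checking: 400 - 300 = 100. Balances: emergency=0, brokerage=400, taxes=1250, checking=100
Event 7 (transfer 100 emergency -> brokerage): emergency: 0 - 100 = -100, brokerage: 400 + 100 = 500. Balances: emergency=-100, brokerage=500, taxes=1250, checking=100
Event 8 (withdraw 150 from taxes): taxes: 1250 - 150 = 1100. Balances: emergency=-100, brokerage=500, taxes=1100, checking=100
Event 9 (withdraw 150 from emergency): emergency: -100 - 150 = -250. Balances: emergency=-250, brokerage=500, taxes=1100, checking=100

Final balance of brokerage: 500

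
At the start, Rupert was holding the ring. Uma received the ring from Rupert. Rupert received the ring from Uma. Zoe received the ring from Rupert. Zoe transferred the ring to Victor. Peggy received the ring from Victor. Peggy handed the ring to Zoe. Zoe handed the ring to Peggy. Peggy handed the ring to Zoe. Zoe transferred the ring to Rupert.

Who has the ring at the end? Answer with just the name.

Tracking the ring through each event:
Start: Rupert has the ring.
After event 1: Uma has the ring.
After event 2: Rupert has the ring.
After event 3: Zoe has the ring.
After event 4: Victor has the ring.
After event 5: Peggy has the ring.
After event 6: Zoe has the ring.
After event 7: Peggy has the ring.
After event 8: Zoe has the ring.
After event 9: Rupert has the ring.

Answer: Rupert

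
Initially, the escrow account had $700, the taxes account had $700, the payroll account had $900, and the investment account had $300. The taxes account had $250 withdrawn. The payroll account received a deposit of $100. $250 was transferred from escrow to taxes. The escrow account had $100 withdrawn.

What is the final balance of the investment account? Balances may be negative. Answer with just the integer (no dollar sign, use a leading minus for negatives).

Tracking account balances step by step:
Start: escrow=700, taxes=700, payroll=900, investment=300
Event 1 (withdraw 250 from taxes): taxes: 700 - 250 = 450. Balances: escrow=700, taxes=450, payroll=900, investment=300
Event 2 (deposit 100 to payroll): payroll: 900 + 100 = 1000. Balances: escrow=700, taxes=450, payroll=1000, investment=300
Event 3 (transfer 250 escrow -> taxes): escrow: 700 - 250 = 450, taxes: 450 + 250 = 700. Balances: escrow=450, taxes=700, payroll=1000, investment=300
Event 4 (withdraw 100 from escrow): escrow: 450 - 100 = 350. Balances: escrow=350, taxes=700, payroll=1000, investment=300

Final balance of investment: 300

Answer: 300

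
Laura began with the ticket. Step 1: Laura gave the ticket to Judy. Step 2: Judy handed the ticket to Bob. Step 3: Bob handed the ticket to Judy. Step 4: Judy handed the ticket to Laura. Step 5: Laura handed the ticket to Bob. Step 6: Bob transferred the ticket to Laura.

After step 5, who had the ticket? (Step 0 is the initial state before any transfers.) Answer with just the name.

Tracking the ticket holder through step 5:
After step 0 (start): Laura
After step 1: Judy
After step 2: Bob
After step 3: Judy
After step 4: Laura
After step 5: Bob

At step 5, the holder is Bob.

Answer: Bob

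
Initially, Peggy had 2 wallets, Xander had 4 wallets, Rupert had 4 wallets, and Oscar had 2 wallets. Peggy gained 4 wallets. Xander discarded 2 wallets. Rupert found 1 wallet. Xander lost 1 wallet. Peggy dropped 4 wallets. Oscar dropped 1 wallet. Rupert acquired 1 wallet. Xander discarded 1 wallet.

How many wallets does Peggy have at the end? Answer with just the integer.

Tracking counts step by step:
Start: Peggy=2, Xander=4, Rupert=4, Oscar=2
Event 1 (Peggy +4): Peggy: 2 -> 6. State: Peggy=6, Xander=4, Rupert=4, Oscar=2
Event 2 (Xander -2): Xander: 4 -> 2. State: Peggy=6, Xander=2, Rupert=4, Oscar=2
Event 3 (Rupert +1): Rupert: 4 -> 5. State: Peggy=6, Xander=2, Rupert=5, Oscar=2
Event 4 (Xander -1): Xander: 2 -> 1. State: Peggy=6, Xander=1, Rupert=5, Oscar=2
Event 5 (Peggy -4): Peggy: 6 -> 2. State: Peggy=2, Xander=1, Rupert=5, Oscar=2
Event 6 (Oscar -1): Oscar: 2 -> 1. State: Peggy=2, Xander=1, Rupert=5, Oscar=1
Event 7 (Rupert +1): Rupert: 5 -> 6. State: Peggy=2, Xander=1, Rupert=6, Oscar=1
Event 8 (Xander -1): Xander: 1 -> 0. State: Peggy=2, Xander=0, Rupert=6, Oscar=1

Peggy's final count: 2

Answer: 2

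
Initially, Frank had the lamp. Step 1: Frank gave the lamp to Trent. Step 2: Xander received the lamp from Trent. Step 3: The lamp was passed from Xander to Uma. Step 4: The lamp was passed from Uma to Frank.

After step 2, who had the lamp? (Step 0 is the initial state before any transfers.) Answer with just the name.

Tracking the lamp holder through step 2:
After step 0 (start): Frank
After step 1: Trent
After step 2: Xander

At step 2, the holder is Xander.

Answer: Xander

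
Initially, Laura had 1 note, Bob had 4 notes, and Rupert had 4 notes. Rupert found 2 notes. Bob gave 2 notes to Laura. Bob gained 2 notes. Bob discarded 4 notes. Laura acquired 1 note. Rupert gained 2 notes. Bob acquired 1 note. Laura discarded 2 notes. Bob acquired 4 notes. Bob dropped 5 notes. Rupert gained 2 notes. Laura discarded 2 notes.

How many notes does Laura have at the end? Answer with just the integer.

Answer: 0

Derivation:
Tracking counts step by step:
Start: Laura=1, Bob=4, Rupert=4
Event 1 (Rupert +2): Rupert: 4 -> 6. State: Laura=1, Bob=4, Rupert=6
Event 2 (Bob -> Laura, 2): Bob: 4 -> 2, Laura: 1 -> 3. State: Laura=3, Bob=2, Rupert=6
Event 3 (Bob +2): Bob: 2 -> 4. State: Laura=3, Bob=4, Rupert=6
Event 4 (Bob -4): Bob: 4 -> 0. State: Laura=3, Bob=0, Rupert=6
Event 5 (Laura +1): Laura: 3 -> 4. State: Laura=4, Bob=0, Rupert=6
Event 6 (Rupert +2): Rupert: 6 -> 8. State: Laura=4, Bob=0, Rupert=8
Event 7 (Bob +1): Bob: 0 -> 1. State: Laura=4, Bob=1, Rupert=8
Event 8 (Laura -2): Laura: 4 -> 2. State: Laura=2, Bob=1, Rupert=8
Event 9 (Bob +4): Bob: 1 -> 5. State: Laura=2, Bob=5, Rupert=8
Event 10 (Bob -5): Bob: 5 -> 0. State: Laura=2, Bob=0, Rupert=8
Event 11 (Rupert +2): Rupert: 8 -> 10. State: Laura=2, Bob=0, Rupert=10
Event 12 (Laura -2): Laura: 2 -> 0. State: Laura=0, Bob=0, Rupert=10

Laura's final count: 0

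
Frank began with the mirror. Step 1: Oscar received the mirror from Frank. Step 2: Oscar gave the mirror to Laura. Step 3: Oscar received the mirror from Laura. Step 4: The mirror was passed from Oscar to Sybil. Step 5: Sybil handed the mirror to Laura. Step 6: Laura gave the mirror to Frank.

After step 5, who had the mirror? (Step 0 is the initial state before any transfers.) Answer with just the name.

Answer: Laura

Derivation:
Tracking the mirror holder through step 5:
After step 0 (start): Frank
After step 1: Oscar
After step 2: Laura
After step 3: Oscar
After step 4: Sybil
After step 5: Laura

At step 5, the holder is Laura.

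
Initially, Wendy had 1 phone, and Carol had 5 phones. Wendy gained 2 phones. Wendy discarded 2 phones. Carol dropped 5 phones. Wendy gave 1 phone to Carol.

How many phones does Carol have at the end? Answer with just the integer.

Tracking counts step by step:
Start: Wendy=1, Carol=5
Event 1 (Wendy +2): Wendy: 1 -> 3. State: Wendy=3, Carol=5
Event 2 (Wendy -2): Wendy: 3 -> 1. State: Wendy=1, Carol=5
Event 3 (Carol -5): Carol: 5 -> 0. State: Wendy=1, Carol=0
Event 4 (Wendy -> Carol, 1): Wendy: 1 -> 0, Carol: 0 -> 1. State: Wendy=0, Carol=1

Carol's final count: 1

Answer: 1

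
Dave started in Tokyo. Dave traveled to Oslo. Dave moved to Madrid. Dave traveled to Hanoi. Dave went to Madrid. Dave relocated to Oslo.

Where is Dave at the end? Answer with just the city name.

Answer: Oslo

Derivation:
Tracking Dave's location:
Start: Dave is in Tokyo.
After move 1: Tokyo -> Oslo. Dave is in Oslo.
After move 2: Oslo -> Madrid. Dave is in Madrid.
After move 3: Madrid -> Hanoi. Dave is in Hanoi.
After move 4: Hanoi -> Madrid. Dave is in Madrid.
After move 5: Madrid -> Oslo. Dave is in Oslo.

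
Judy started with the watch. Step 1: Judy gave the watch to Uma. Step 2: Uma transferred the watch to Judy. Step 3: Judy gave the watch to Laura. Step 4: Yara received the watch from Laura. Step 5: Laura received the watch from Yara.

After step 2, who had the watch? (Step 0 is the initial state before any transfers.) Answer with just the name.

Tracking the watch holder through step 2:
After step 0 (start): Judy
After step 1: Uma
After step 2: Judy

At step 2, the holder is Judy.

Answer: Judy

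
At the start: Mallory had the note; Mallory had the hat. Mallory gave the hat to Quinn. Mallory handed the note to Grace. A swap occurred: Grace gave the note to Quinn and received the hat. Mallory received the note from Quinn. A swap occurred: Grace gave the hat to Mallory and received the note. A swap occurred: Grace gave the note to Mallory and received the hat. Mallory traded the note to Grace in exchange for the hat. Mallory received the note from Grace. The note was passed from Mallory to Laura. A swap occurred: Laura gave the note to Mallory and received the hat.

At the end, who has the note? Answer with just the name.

Tracking all object holders:
Start: note:Mallory, hat:Mallory
Event 1 (give hat: Mallory -> Quinn). State: note:Mallory, hat:Quinn
Event 2 (give note: Mallory -> Grace). State: note:Grace, hat:Quinn
Event 3 (swap note<->hat: now note:Quinn, hat:Grace). State: note:Quinn, hat:Grace
Event 4 (give note: Quinn -> Mallory). State: note:Mallory, hat:Grace
Event 5 (swap hat<->note: now hat:Mallory, note:Grace). State: note:Grace, hat:Mallory
Event 6 (swap note<->hat: now note:Mallory, hat:Grace). State: note:Mallory, hat:Grace
Event 7 (swap note<->hat: now note:Grace, hat:Mallory). State: note:Grace, hat:Mallory
Event 8 (give note: Grace -> Mallory). State: note:Mallory, hat:Mallory
Event 9 (give note: Mallory -> Laura). State: note:Laura, hat:Mallory
Event 10 (swap note<->hat: now note:Mallory, hat:Laura). State: note:Mallory, hat:Laura

Final state: note:Mallory, hat:Laura
The note is held by Mallory.

Answer: Mallory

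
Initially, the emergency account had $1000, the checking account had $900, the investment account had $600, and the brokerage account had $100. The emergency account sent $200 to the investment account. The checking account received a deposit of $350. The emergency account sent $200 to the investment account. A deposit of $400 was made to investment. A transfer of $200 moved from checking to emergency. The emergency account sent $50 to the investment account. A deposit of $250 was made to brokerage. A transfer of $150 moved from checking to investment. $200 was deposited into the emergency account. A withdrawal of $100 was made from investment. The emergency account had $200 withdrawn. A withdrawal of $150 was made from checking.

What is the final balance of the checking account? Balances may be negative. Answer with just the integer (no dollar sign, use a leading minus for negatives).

Tracking account balances step by step:
Start: emergency=1000, checking=900, investment=600, brokerage=100
Event 1 (transfer 200 emergency -> investment): emergency: 1000 - 200 = 800, investment: 600 + 200 = 800. Balances: emergency=800, checking=900, investment=800, brokerage=100
Event 2 (deposit 350 to checking): checking: 900 + 350 = 1250. Balances: emergency=800, checking=1250, investment=800, brokerage=100
Event 3 (transfer 200 emergency -> investment): emergency: 800 - 200 = 600, investment: 800 + 200 = 1000. Balances: emergency=600, checking=1250, investment=1000, brokerage=100
Event 4 (deposit 400 to investment): investment: 1000 + 400 = 1400. Balances: emergency=600, checking=1250, investment=1400, brokerage=100
Event 5 (transfer 200 checking -> emergency): checking: 1250 - 200 = 1050, emergency: 600 + 200 = 800. Balances: emergency=800, checking=1050, investment=1400, brokerage=100
Event 6 (transfer 50 emergency -> investment): emergency: 800 - 50 = 750, investment: 1400 + 50 = 1450. Balances: emergency=750, checking=1050, investment=1450, brokerage=100
Event 7 (deposit 250 to brokerage): brokerage: 100 + 250 = 350. Balances: emergency=750, checking=1050, investment=1450, brokerage=350
Event 8 (transfer 150 checking -> investment): checking: 1050 - 150 = 900, investment: 1450 + 150 = 1600. Balances: emergency=750, checking=900, investment=1600, brokerage=350
Event 9 (deposit 200 to emergency): emergency: 750 + 200 = 950. Balances: emergency=950, checking=900, investment=1600, brokerage=350
Event 10 (withdraw 100 from investment): investment: 1600 - 100 = 1500. Balances: emergency=950, checking=900, investment=1500, brokerage=350
Event 11 (withdraw 200 from emergency): emergency: 950 - 200 = 750. Balances: emergency=750, checking=900, investment=1500, brokerage=350
Event 12 (withdraw 150 from checking): checking: 900 - 150 = 750. Balances: emergency=750, checking=750, investment=1500, brokerage=350

Final balance of checking: 750

Answer: 750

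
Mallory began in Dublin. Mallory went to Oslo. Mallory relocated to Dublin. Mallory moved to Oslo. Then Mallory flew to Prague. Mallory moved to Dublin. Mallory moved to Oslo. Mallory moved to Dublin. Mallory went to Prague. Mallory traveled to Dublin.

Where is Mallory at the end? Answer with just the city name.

Tracking Mallory's location:
Start: Mallory is in Dublin.
After move 1: Dublin -> Oslo. Mallory is in Oslo.
After move 2: Oslo -> Dublin. Mallory is in Dublin.
After move 3: Dublin -> Oslo. Mallory is in Oslo.
After move 4: Oslo -> Prague. Mallory is in Prague.
After move 5: Prague -> Dublin. Mallory is in Dublin.
After move 6: Dublin -> Oslo. Mallory is in Oslo.
After move 7: Oslo -> Dublin. Mallory is in Dublin.
After move 8: Dublin -> Prague. Mallory is in Prague.
After move 9: Prague -> Dublin. Mallory is in Dublin.

Answer: Dublin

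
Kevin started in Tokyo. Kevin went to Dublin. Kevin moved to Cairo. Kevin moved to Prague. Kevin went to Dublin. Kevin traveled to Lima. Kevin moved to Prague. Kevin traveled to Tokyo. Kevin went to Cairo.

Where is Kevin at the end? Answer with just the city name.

Tracking Kevin's location:
Start: Kevin is in Tokyo.
After move 1: Tokyo -> Dublin. Kevin is in Dublin.
After move 2: Dublin -> Cairo. Kevin is in Cairo.
After move 3: Cairo -> Prague. Kevin is in Prague.
After move 4: Prague -> Dublin. Kevin is in Dublin.
After move 5: Dublin -> Lima. Kevin is in Lima.
After move 6: Lima -> Prague. Kevin is in Prague.
After move 7: Prague -> Tokyo. Kevin is in Tokyo.
After move 8: Tokyo -> Cairo. Kevin is in Cairo.

Answer: Cairo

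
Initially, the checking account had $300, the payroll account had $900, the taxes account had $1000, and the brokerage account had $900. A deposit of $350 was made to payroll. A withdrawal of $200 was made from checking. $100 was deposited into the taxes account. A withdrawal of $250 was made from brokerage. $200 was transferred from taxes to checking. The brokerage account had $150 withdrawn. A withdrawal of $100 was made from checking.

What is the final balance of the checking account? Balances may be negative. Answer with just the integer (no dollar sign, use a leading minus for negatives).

Answer: 200

Derivation:
Tracking account balances step by step:
Start: checking=300, payroll=900, taxes=1000, brokerage=900
Event 1 (deposit 350 to payroll): payroll: 900 + 350 = 1250. Balances: checking=300, payroll=1250, taxes=1000, brokerage=900
Event 2 (withdraw 200 from checking): checking: 300 - 200 = 100. Balances: checking=100, payroll=1250, taxes=1000, brokerage=900
Event 3 (deposit 100 to taxes): taxes: 1000 + 100 = 1100. Balances: checking=100, payroll=1250, taxes=1100, brokerage=900
Event 4 (withdraw 250 from brokerage): brokerage: 900 - 250 = 650. Balances: checking=100, payroll=1250, taxes=1100, brokerage=650
Event 5 (transfer 200 taxes -> checking): taxes: 1100 - 200 = 900, checking: 100 + 200 = 300. Balances: checking=300, payroll=1250, taxes=900, brokerage=650
Event 6 (withdraw 150 from brokerage): brokerage: 650 - 150 = 500. Balances: checking=300, payroll=1250, taxes=900, brokerage=500
Event 7 (withdraw 100 from checking): checking: 300 - 100 = 200. Balances: checking=200, payroll=1250, taxes=900, brokerage=500

Final balance of checking: 200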